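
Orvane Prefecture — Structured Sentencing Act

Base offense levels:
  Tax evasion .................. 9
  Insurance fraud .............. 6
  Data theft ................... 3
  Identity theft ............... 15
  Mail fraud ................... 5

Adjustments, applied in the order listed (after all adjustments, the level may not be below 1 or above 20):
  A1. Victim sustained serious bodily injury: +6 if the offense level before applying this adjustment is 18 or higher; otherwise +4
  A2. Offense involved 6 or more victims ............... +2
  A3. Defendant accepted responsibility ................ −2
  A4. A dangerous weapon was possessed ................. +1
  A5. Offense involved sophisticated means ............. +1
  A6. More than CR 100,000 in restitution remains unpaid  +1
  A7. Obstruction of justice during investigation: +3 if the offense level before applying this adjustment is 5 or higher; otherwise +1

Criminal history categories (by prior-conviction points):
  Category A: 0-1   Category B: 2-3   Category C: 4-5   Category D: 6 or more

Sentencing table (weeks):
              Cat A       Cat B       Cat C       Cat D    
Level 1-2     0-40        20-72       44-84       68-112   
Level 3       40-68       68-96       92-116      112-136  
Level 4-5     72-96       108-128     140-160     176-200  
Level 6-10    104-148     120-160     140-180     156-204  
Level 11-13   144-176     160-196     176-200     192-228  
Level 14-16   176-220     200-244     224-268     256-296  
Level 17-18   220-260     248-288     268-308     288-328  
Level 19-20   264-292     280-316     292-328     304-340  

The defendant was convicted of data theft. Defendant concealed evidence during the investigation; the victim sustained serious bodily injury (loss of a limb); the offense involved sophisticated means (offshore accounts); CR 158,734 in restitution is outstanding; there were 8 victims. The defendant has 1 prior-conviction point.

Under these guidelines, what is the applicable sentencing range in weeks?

Base offense level for data theft: 3.
A1 applies (level before this adjustment is 3 < 18, so +4): 3 + 4 = 7.
A2 applies: 7 + 2 = 9.
A3 does not apply.
A5 applies: 9 + 1 = 10.
A6 applies: 10 + 1 = 11.
A7 applies (level before this adjustment is 11 ≥ 5, so +3): 11 + 3 = 14.
Final offense level: 14.
Criminal history: 1 prior point → Category A (0-1).
Level 14 falls in the 14-16 band.
Grid: Level 14-16 × Category A = 176-220 weeks.

176-220 weeks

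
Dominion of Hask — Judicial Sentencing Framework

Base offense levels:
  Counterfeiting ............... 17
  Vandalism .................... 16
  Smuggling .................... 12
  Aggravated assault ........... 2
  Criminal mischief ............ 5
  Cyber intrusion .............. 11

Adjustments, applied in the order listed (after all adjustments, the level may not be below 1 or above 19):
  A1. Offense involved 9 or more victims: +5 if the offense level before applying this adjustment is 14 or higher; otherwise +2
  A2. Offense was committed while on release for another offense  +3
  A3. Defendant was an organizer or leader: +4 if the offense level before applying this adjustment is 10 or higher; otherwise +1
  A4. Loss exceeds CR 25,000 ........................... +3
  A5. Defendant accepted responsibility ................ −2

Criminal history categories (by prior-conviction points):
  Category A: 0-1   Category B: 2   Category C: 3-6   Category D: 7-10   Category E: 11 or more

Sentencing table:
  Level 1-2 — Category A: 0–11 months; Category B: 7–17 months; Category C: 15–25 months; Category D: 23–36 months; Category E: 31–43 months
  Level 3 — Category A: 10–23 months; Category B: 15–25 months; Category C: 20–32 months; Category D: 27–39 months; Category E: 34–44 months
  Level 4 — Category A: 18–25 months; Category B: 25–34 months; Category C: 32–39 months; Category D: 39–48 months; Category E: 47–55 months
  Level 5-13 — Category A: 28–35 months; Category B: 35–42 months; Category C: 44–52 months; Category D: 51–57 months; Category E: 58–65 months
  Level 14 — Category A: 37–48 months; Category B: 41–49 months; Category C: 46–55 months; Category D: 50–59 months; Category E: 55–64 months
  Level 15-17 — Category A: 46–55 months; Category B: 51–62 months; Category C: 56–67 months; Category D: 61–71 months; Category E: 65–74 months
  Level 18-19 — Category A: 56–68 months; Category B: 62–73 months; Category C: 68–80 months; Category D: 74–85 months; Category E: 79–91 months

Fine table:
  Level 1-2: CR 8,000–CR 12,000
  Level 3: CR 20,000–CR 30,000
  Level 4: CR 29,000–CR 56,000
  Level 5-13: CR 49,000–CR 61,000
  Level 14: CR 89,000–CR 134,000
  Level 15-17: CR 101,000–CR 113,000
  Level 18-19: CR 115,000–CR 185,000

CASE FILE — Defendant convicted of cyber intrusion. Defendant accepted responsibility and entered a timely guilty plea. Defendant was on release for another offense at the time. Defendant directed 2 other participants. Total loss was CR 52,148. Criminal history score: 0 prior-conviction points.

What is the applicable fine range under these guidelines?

Base offense level for cyber intrusion: 11.
A1 does not apply.
A2 applies: 11 + 3 = 14.
A3 applies (level before this adjustment is 14 ≥ 10, so +4): 14 + 4 = 18.
A4 applies: 18 + 3 = 21.
A5 applies: 21 − 2 = 19.
Final offense level: 19.
Level 19 falls in the 18-19 band.
Fine table: Level 18-19 → CR 115,000–CR 185,000.

CR 115,000–CR 185,000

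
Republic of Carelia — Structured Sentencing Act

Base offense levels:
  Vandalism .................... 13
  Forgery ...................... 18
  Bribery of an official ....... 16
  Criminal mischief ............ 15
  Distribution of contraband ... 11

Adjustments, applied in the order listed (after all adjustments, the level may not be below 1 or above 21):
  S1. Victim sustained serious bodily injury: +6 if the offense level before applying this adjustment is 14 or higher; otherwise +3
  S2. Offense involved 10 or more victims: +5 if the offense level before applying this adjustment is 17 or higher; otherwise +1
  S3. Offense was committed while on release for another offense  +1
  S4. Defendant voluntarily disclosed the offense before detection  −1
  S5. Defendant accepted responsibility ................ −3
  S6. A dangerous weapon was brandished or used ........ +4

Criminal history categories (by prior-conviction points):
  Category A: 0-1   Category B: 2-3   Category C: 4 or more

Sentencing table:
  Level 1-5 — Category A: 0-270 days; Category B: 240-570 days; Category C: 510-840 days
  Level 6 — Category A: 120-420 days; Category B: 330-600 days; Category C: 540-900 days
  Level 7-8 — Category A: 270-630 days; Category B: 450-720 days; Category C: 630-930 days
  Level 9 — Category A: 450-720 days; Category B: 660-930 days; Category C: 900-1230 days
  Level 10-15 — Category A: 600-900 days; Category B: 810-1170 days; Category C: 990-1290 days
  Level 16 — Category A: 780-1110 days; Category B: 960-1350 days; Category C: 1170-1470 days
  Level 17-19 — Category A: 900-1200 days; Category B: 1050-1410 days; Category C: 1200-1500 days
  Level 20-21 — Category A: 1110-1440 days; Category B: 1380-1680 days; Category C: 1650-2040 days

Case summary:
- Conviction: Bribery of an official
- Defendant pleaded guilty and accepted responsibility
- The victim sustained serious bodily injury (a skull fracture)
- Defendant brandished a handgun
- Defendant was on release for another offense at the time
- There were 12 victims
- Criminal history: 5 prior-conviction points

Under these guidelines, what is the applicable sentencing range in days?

Base offense level for bribery of an official: 16.
S1 applies (level before this adjustment is 16 ≥ 14, so +6): 16 + 6 = 22.
S2 applies (level before this adjustment is 22 ≥ 17, so +5): 22 + 5 = 27.
S3 applies: 27 + 1 = 28.
S4 does not apply.
S5 applies: 28 − 3 = 25.
S6 applies: 25 + 4 = 29.
Level 29 exceeds the maximum of 21; capped at 21.
Final offense level: 21.
Criminal history: 5 prior points → Category C (4+).
Level 21 falls in the 20-21 band.
Grid: Level 20-21 × Category C = 1650-2040 days.

1650-2040 days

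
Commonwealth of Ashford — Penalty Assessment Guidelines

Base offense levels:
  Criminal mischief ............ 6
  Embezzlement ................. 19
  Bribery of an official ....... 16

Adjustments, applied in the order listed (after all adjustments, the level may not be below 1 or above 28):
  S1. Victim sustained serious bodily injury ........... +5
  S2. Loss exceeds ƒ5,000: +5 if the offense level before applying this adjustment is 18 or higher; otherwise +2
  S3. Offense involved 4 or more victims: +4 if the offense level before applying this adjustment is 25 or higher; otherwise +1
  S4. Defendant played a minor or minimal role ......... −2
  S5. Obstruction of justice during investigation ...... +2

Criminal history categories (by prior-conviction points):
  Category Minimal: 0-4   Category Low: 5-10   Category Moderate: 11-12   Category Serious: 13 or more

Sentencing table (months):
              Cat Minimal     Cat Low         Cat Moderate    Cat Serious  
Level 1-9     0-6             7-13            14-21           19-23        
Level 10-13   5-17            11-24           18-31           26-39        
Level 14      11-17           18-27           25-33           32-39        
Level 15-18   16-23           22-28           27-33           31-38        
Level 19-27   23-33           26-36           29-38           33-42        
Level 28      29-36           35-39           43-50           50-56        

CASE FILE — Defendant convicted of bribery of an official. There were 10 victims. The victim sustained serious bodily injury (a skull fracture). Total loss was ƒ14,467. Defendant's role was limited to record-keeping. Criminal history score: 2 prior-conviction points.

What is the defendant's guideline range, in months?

29-36 months

Base offense level for bribery of an official: 16.
S1 applies: 16 + 5 = 21.
S2 applies (level before this adjustment is 21 ≥ 18, so +5): 21 + 5 = 26.
S3 applies (level before this adjustment is 26 ≥ 25, so +4): 26 + 4 = 30.
S4 applies: 30 − 2 = 28.
S5 does not apply.
Final offense level: 28.
Criminal history: 2 prior points → Category Minimal (0-4).
Level 28 falls in the 28 band.
Grid: Level 28 × Category Minimal = 29-36 months.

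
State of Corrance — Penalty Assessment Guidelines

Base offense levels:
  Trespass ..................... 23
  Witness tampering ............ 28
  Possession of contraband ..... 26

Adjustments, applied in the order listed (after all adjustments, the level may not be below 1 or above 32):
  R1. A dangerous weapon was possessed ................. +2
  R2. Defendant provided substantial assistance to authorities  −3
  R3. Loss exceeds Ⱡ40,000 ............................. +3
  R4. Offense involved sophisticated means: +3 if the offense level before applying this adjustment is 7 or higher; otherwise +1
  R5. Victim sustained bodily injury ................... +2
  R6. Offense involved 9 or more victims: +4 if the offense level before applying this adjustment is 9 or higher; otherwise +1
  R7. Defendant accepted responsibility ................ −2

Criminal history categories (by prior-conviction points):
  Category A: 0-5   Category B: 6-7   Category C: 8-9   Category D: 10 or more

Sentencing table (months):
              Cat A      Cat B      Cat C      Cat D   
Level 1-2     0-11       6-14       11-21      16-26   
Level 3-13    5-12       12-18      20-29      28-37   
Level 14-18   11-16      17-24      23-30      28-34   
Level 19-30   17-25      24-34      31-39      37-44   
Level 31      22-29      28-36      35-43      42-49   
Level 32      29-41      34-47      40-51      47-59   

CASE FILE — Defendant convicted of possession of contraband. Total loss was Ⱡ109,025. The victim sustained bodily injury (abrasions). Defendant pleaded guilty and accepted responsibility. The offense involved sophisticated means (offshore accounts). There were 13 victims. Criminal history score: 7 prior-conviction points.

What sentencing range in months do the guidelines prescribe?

Base offense level for possession of contraband: 26.
R1 does not apply.
R3 applies: 26 + 3 = 29.
R4 applies (level before this adjustment is 29 ≥ 7, so +3): 29 + 3 = 32.
R5 applies: 32 + 2 = 34.
R6 applies (level before this adjustment is 34 ≥ 9, so +4): 34 + 4 = 38.
R7 applies: 38 − 2 = 36.
Level 36 exceeds the maximum of 32; capped at 32.
Final offense level: 32.
Criminal history: 7 prior points → Category B (6-7).
Level 32 falls in the 32 band.
Grid: Level 32 × Category B = 34-47 months.

34-47 months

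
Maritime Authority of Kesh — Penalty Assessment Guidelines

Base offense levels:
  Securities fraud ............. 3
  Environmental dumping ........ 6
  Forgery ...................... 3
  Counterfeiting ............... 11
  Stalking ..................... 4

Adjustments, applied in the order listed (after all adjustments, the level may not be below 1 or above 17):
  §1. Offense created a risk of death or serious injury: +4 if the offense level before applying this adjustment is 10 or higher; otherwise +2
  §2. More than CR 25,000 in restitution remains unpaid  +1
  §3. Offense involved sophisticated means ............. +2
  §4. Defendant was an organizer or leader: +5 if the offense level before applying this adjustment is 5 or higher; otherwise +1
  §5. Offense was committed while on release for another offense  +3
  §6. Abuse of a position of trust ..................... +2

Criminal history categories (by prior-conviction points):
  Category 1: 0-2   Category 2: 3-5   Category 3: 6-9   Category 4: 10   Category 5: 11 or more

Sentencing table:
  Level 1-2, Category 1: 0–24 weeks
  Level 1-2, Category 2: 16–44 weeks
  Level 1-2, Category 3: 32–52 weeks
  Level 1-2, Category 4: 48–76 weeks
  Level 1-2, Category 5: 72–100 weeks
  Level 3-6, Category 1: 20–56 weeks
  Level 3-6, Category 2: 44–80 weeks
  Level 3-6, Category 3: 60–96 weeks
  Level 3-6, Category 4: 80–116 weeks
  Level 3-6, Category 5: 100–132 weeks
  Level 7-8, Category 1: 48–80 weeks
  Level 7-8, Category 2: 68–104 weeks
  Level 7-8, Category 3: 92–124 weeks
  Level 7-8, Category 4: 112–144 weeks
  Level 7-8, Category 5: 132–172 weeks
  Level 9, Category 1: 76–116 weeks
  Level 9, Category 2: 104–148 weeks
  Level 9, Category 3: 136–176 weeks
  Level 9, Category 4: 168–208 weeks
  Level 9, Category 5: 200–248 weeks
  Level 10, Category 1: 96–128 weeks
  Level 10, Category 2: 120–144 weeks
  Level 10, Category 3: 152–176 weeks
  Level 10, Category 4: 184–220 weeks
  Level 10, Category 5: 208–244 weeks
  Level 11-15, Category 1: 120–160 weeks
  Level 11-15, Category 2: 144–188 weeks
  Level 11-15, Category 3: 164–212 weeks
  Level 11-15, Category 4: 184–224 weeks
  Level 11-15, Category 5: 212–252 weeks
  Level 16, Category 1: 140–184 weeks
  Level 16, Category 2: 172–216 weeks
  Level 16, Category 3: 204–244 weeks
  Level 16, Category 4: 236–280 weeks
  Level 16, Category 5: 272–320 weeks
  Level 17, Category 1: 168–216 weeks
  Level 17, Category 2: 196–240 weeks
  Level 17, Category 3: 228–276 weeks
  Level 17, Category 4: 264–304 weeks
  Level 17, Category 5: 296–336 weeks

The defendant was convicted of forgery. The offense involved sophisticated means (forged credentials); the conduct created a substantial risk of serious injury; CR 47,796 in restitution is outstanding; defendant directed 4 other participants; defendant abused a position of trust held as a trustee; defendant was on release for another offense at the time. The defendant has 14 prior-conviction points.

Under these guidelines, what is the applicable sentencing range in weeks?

Base offense level for forgery: 3.
§1 applies (level before this adjustment is 3 < 10, so +2): 3 + 2 = 5.
§2 applies: 5 + 1 = 6.
§3 applies: 6 + 2 = 8.
§4 applies (level before this adjustment is 8 ≥ 5, so +5): 8 + 5 = 13.
§5 applies: 13 + 3 = 16.
§6 applies: 16 + 2 = 18.
Level 18 exceeds the maximum of 17; capped at 17.
Final offense level: 17.
Criminal history: 14 prior points → Category 5 (11+).
Level 17 falls in the 17 band.
Grid: Level 17 × Category 5 = 296-336 weeks.

296-336 weeks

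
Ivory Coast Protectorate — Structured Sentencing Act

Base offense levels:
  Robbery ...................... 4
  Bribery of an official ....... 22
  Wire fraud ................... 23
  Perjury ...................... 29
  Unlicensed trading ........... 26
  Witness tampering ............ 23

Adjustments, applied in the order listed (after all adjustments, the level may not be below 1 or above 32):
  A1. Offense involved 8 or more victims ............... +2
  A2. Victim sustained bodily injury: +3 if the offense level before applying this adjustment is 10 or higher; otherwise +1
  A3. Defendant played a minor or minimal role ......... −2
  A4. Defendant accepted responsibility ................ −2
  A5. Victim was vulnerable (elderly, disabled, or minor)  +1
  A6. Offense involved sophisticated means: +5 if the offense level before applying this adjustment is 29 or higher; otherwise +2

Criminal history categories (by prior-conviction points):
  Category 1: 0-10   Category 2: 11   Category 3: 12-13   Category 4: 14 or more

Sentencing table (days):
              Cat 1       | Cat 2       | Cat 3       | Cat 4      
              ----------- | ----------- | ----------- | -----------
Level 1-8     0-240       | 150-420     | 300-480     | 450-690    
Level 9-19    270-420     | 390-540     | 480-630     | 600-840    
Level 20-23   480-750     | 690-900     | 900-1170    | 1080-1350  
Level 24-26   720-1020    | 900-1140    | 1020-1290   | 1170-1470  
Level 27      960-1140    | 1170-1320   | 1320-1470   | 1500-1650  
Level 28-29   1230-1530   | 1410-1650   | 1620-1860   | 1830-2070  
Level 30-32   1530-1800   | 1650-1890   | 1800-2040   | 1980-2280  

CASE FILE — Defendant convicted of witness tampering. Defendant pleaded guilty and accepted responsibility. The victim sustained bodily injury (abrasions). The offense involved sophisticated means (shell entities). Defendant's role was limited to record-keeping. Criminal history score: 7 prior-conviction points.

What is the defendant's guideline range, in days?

Base offense level for witness tampering: 23.
A2 applies (level before this adjustment is 23 ≥ 10, so +3): 23 + 3 = 26.
A3 applies: 26 − 2 = 24.
A4 applies: 24 − 2 = 22.
A6 applies (level before this adjustment is 22 < 29, so +2): 22 + 2 = 24.
Final offense level: 24.
Criminal history: 7 prior points → Category 1 (0-10).
Level 24 falls in the 24-26 band.
Grid: Level 24-26 × Category 1 = 720-1020 days.

720-1020 days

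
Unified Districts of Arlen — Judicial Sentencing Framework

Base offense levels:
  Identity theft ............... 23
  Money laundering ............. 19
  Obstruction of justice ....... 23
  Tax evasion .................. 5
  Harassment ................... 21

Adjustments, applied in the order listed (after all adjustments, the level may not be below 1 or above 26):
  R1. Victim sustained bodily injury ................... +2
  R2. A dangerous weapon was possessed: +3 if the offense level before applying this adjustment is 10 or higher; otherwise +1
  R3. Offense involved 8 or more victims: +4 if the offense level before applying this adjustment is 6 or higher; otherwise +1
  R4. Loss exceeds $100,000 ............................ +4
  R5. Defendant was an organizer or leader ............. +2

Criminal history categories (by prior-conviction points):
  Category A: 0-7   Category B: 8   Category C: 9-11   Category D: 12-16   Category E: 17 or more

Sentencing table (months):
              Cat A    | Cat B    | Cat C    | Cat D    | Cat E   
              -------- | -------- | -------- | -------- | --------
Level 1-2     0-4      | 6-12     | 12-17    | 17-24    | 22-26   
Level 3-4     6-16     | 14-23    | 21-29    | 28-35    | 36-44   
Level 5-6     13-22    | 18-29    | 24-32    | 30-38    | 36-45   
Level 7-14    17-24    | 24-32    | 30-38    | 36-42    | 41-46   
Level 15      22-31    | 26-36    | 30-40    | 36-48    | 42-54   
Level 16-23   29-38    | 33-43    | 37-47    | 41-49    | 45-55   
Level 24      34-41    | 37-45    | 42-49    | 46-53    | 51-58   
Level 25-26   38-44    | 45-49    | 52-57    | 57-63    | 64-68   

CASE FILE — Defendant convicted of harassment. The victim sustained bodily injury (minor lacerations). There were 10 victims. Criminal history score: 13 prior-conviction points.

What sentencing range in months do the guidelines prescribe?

57-63 months

Base offense level for harassment: 21.
R1 applies: 21 + 2 = 23.
R2 does not apply.
R3 applies (level before this adjustment is 23 ≥ 6, so +4): 23 + 4 = 27.
R5 does not apply.
Level 27 exceeds the maximum of 26; capped at 26.
Final offense level: 26.
Criminal history: 13 prior points → Category D (12-16).
Level 26 falls in the 25-26 band.
Grid: Level 25-26 × Category D = 57-63 months.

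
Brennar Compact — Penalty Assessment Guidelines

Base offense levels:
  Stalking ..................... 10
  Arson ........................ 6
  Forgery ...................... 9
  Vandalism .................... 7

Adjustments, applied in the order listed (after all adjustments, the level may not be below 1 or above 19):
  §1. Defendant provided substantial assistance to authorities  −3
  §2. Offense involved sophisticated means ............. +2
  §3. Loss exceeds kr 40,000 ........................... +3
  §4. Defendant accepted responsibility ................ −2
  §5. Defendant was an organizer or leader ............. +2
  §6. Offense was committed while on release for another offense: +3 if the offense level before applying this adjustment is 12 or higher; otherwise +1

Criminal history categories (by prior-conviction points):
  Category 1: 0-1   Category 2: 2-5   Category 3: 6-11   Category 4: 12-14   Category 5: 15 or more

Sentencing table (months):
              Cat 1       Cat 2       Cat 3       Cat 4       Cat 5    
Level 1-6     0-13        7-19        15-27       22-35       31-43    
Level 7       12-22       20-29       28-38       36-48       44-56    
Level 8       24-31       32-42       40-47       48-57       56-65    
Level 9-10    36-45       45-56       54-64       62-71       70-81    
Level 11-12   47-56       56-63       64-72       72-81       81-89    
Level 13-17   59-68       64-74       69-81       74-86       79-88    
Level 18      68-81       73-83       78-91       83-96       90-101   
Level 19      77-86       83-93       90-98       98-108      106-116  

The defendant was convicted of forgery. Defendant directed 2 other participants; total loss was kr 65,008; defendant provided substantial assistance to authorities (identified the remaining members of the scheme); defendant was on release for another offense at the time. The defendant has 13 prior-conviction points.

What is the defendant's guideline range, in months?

Base offense level for forgery: 9.
§1 applies: 9 − 3 = 6.
§3 applies: 6 + 3 = 9.
§4 does not apply.
§5 applies: 9 + 2 = 11.
§6 applies (level before this adjustment is 11 < 12, so +1): 11 + 1 = 12.
Final offense level: 12.
Criminal history: 13 prior points → Category 4 (12-14).
Level 12 falls in the 11-12 band.
Grid: Level 11-12 × Category 4 = 72-81 months.

72-81 months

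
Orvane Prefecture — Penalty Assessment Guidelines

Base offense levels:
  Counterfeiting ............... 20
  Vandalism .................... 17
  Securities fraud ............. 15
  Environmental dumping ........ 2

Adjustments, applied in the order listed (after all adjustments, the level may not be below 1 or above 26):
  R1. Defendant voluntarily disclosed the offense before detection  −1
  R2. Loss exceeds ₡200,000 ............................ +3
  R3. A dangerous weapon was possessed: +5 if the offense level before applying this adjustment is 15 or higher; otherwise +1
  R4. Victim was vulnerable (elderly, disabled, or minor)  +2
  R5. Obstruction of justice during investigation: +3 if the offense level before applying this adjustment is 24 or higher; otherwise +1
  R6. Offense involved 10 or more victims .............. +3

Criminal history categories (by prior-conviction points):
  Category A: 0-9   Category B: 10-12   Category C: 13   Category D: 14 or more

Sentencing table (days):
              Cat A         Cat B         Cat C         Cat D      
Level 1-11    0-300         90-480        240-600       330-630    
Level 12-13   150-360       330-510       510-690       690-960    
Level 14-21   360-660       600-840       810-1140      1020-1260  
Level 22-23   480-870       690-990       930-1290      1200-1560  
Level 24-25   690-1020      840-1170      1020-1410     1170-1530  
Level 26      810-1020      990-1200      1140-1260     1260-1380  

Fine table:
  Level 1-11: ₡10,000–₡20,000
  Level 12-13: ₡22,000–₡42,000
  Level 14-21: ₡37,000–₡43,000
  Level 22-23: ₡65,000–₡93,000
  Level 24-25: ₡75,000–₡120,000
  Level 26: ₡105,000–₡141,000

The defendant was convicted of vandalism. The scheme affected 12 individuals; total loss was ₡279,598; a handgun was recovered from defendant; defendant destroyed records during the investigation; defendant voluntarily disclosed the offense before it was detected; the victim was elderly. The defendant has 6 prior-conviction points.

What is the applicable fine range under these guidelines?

₡105,000–₡141,000

Base offense level for vandalism: 17.
R1 applies: 17 − 1 = 16.
R2 applies: 16 + 3 = 19.
R3 applies (level before this adjustment is 19 ≥ 15, so +5): 19 + 5 = 24.
R4 applies: 24 + 2 = 26.
R5 applies (level before this adjustment is 26 ≥ 24, so +3): 26 + 3 = 29.
R6 applies: 29 + 3 = 32.
Level 32 exceeds the maximum of 26; capped at 26.
Final offense level: 26.
Level 26 falls in the 26 band.
Fine table: Level 26 → ₡105,000–₡141,000.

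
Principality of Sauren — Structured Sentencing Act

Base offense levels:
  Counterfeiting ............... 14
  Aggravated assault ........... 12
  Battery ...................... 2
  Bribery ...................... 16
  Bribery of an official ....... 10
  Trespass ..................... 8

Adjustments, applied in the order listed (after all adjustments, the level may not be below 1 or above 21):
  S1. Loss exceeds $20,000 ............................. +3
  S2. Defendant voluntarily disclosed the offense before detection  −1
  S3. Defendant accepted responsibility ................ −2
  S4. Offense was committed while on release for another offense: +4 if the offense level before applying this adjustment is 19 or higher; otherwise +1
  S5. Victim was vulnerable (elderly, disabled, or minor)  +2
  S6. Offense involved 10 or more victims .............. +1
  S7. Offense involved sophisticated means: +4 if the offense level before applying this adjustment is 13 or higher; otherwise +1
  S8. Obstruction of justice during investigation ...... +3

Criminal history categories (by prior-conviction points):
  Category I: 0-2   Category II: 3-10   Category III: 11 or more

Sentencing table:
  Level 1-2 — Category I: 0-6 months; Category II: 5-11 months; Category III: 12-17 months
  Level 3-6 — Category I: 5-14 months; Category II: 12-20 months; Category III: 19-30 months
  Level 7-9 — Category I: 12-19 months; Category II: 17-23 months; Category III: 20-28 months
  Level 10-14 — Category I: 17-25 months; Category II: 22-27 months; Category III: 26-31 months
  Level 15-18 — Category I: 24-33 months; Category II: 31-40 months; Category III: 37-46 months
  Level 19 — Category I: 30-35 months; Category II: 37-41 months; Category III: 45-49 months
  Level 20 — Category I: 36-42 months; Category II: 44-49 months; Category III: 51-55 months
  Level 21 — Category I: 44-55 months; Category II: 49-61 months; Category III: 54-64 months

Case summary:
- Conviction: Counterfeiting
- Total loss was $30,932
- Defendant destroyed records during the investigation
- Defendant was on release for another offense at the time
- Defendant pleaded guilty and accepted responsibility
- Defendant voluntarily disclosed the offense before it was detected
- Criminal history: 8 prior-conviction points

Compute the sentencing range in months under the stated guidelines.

Base offense level for counterfeiting: 14.
S1 applies: 14 + 3 = 17.
S2 applies: 17 − 1 = 16.
S3 applies: 16 − 2 = 14.
S4 applies (level before this adjustment is 14 < 19, so +1): 14 + 1 = 15.
S6 does not apply.
S8 applies: 15 + 3 = 18.
Final offense level: 18.
Criminal history: 8 prior points → Category II (3-10).
Level 18 falls in the 15-18 band.
Grid: Level 15-18 × Category II = 31-40 months.

31-40 months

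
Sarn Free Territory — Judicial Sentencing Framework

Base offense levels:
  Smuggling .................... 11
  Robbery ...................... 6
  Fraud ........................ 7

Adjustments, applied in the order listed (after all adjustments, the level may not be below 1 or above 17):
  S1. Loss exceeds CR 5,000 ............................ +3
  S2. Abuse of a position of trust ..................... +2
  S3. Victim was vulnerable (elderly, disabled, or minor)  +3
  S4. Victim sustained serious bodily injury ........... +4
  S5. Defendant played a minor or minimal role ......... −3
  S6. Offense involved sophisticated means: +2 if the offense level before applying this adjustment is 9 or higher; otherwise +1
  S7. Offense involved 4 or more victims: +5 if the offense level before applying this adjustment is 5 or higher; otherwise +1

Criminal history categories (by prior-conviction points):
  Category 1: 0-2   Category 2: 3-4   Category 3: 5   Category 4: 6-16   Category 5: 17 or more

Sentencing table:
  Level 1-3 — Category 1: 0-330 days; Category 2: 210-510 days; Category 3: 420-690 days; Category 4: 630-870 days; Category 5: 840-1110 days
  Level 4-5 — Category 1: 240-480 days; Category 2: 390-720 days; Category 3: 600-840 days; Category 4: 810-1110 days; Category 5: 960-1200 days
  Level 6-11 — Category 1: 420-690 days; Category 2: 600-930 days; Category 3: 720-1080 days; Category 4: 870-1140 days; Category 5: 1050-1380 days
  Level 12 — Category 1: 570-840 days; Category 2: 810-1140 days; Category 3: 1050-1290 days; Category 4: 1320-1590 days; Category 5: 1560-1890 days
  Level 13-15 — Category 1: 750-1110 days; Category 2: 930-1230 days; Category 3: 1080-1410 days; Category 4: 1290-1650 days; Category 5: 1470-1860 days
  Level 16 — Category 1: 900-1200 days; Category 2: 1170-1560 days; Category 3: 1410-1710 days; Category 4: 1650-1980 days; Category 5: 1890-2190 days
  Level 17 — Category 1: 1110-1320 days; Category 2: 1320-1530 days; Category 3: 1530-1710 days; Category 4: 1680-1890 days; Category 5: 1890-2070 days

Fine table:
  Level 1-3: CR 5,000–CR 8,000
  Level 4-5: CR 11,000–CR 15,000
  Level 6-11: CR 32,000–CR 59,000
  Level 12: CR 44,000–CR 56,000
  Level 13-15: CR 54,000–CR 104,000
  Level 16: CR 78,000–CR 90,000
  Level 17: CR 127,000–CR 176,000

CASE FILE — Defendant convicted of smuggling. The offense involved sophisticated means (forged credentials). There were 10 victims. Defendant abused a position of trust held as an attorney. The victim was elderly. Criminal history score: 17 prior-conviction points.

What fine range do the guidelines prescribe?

CR 127,000–CR 176,000

Base offense level for smuggling: 11.
S1 does not apply.
S2 applies: 11 + 2 = 13.
S3 applies: 13 + 3 = 16.
S5 does not apply.
S6 applies (level before this adjustment is 16 ≥ 9, so +2): 16 + 2 = 18.
S7 applies (level before this adjustment is 18 ≥ 5, so +5): 18 + 5 = 23.
Level 23 exceeds the maximum of 17; capped at 17.
Final offense level: 17.
Level 17 falls in the 17 band.
Fine table: Level 17 → CR 127,000–CR 176,000.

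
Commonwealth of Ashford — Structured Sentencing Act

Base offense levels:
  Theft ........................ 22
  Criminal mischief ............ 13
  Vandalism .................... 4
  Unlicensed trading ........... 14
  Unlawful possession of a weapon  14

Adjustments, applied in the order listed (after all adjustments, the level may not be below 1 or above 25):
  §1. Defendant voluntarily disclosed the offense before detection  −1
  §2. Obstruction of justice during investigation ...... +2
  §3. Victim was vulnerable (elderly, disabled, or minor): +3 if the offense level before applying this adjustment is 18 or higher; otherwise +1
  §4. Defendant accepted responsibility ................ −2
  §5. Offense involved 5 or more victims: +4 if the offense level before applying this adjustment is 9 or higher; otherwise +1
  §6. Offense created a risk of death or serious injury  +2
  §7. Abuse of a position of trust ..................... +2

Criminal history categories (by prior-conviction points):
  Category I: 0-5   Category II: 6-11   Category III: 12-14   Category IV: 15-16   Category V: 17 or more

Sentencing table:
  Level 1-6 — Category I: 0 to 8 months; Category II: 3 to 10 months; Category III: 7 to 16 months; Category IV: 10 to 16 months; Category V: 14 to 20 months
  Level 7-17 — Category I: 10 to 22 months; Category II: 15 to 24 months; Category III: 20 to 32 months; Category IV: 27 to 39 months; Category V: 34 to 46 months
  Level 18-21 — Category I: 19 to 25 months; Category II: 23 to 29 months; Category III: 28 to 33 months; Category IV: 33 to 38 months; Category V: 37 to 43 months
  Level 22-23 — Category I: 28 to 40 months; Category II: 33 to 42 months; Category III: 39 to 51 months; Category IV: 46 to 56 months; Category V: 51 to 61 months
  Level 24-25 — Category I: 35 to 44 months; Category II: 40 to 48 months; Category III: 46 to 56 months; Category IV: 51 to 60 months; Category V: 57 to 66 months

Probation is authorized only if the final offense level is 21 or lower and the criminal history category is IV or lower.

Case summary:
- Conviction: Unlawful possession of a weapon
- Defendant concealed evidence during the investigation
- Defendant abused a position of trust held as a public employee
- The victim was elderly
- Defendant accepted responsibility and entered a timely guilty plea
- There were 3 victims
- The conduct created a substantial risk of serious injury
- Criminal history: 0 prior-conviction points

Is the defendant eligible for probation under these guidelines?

Base offense level for unlawful possession of a weapon: 14.
§2 applies: 14 + 2 = 16.
§3 applies (level before this adjustment is 16 < 18, so +1): 16 + 1 = 17.
§4 applies: 17 − 2 = 15.
§5 does not apply.
§6 applies: 15 + 2 = 17.
§7 applies: 17 + 2 = 19.
Final offense level: 19.
Criminal history: 0 prior points → Category I (0-5).
Level 19 falls in the 18-21 band.
Grid: Level 18-21 × Category I = 19-25 months.
Probation check: level 19 ≤ 21 and category I ≤ IV → eligible.

Yes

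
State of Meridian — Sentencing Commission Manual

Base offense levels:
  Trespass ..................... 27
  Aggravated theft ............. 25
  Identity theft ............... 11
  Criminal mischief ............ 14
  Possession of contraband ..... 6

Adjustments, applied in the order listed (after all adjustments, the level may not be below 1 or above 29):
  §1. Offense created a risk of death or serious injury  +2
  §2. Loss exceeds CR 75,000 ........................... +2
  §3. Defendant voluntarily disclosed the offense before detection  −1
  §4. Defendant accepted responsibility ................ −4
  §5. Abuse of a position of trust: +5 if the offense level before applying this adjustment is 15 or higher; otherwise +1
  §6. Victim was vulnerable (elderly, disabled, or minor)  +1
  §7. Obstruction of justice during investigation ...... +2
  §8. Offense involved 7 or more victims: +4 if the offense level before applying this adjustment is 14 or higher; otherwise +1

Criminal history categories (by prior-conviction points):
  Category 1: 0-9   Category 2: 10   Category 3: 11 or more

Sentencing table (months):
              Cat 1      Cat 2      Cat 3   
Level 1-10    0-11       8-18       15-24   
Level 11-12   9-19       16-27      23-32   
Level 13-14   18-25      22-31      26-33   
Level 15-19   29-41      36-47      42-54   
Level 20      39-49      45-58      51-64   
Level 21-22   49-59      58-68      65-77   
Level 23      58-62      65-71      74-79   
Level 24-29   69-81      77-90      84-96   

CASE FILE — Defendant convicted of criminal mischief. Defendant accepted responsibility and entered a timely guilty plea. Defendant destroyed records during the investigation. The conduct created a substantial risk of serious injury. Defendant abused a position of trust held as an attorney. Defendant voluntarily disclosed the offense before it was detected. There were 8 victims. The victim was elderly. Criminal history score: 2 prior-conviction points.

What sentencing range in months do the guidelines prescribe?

29-41 months

Base offense level for criminal mischief: 14.
§1 applies: 14 + 2 = 16.
§2 does not apply.
§3 applies: 16 − 1 = 15.
§4 applies: 15 − 4 = 11.
§5 applies (level before this adjustment is 11 < 15, so +1): 11 + 1 = 12.
§6 applies: 12 + 1 = 13.
§7 applies: 13 + 2 = 15.
§8 applies (level before this adjustment is 15 ≥ 14, so +4): 15 + 4 = 19.
Final offense level: 19.
Criminal history: 2 prior points → Category 1 (0-9).
Level 19 falls in the 15-19 band.
Grid: Level 15-19 × Category 1 = 29-41 months.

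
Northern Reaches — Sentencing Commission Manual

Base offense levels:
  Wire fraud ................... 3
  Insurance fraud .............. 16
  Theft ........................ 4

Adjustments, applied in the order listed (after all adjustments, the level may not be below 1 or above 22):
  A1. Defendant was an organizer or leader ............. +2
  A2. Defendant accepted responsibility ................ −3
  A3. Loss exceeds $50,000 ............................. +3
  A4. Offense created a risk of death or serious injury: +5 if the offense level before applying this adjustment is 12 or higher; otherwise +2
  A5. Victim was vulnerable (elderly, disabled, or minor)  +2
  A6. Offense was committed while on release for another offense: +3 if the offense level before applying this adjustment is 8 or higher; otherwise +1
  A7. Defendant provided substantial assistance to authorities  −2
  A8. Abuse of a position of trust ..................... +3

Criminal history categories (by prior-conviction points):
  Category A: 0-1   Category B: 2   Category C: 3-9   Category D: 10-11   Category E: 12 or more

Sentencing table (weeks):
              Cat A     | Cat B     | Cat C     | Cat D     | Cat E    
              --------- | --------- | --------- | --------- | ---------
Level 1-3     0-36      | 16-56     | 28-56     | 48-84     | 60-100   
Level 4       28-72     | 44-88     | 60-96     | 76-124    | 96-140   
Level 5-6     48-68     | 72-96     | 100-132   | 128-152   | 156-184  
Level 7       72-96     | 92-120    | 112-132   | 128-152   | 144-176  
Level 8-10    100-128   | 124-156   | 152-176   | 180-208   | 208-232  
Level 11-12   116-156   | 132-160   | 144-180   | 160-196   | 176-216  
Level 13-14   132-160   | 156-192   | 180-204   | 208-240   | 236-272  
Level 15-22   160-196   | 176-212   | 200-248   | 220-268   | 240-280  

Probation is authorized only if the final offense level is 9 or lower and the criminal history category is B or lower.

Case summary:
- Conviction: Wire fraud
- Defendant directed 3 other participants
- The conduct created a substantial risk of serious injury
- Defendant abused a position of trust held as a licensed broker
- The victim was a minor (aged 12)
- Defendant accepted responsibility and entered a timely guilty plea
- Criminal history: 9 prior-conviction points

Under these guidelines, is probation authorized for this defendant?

Base offense level for wire fraud: 3.
A1 applies: 3 + 2 = 5.
A2 applies: 5 − 3 = 2.
A4 applies (level before this adjustment is 2 < 12, so +2): 2 + 2 = 4.
A5 applies: 4 + 2 = 6.
A6 does not apply.
A7 does not apply.
A8 applies: 6 + 3 = 9.
Final offense level: 9.
Criminal history: 9 prior points → Category C (3-9).
Level 9 falls in the 8-10 band.
Grid: Level 8-10 × Category C = 152-176 weeks.
Probation check: level 9 ≤ 9 and category C > B → not eligible.

No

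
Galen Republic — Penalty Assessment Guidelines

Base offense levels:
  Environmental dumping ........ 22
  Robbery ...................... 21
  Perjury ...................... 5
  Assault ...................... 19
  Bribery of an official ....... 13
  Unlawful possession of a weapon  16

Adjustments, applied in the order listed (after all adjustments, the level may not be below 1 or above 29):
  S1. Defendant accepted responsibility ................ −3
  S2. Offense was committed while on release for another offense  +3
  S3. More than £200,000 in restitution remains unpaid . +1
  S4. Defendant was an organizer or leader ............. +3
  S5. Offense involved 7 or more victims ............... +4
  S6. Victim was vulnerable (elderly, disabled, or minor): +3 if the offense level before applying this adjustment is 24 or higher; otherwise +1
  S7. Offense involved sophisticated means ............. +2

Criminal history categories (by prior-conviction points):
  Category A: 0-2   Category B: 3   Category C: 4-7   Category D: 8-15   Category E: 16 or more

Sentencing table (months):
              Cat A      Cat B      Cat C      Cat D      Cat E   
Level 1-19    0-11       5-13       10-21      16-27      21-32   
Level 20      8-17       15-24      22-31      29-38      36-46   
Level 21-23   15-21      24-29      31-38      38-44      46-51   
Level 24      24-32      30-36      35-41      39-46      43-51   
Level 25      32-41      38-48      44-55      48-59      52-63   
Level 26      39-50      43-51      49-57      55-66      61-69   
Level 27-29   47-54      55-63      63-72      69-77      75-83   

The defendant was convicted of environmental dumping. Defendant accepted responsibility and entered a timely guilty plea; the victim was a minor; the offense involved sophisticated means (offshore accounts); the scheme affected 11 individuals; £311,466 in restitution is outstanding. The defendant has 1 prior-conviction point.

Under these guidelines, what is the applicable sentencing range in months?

47-54 months

Base offense level for environmental dumping: 22.
S1 applies: 22 − 3 = 19.
S3 applies: 19 + 1 = 20.
S5 applies: 20 + 4 = 24.
S6 applies (level before this adjustment is 24 ≥ 24, so +3): 24 + 3 = 27.
S7 applies: 27 + 2 = 29.
Final offense level: 29.
Criminal history: 1 prior point → Category A (0-2).
Level 29 falls in the 27-29 band.
Grid: Level 27-29 × Category A = 47-54 months.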